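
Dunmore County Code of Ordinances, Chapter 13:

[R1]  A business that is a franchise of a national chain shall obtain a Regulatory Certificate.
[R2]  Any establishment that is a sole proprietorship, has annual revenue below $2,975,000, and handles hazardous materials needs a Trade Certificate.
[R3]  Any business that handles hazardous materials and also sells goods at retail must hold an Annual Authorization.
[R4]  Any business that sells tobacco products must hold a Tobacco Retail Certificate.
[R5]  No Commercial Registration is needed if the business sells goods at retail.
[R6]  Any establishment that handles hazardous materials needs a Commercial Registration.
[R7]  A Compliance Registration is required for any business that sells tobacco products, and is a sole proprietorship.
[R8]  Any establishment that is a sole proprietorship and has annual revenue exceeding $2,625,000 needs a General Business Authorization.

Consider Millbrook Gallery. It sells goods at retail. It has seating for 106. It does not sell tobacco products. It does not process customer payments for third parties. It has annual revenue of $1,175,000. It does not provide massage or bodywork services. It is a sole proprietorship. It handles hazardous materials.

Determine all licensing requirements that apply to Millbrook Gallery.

Annual Authorization, Trade Certificate

[R1] is a sole proprietorship (not: is a franchise of a national chain) → Regulatory Certificate not required.
[R2] is a sole proprietorship; revenue $1,175,000 < $2,975,000; handles hazardous materials → Trade Certificate required.
[R3] handles hazardous materials; sells goods at retail → Annual Authorization required.
[R4] does not sell tobacco products → Tobacco Retail Certificate not required.
[R5] sells goods at retail → exempt from Commercial Registration.
[R6] handles hazardous materials → Commercial Registration required.
[R7] does not sell tobacco products; is a sole proprietorship → Compliance Registration not required.
[R8] is a sole proprietorship; revenue $1,175,000 ≤ $2,625,000 → General Business Authorization not required.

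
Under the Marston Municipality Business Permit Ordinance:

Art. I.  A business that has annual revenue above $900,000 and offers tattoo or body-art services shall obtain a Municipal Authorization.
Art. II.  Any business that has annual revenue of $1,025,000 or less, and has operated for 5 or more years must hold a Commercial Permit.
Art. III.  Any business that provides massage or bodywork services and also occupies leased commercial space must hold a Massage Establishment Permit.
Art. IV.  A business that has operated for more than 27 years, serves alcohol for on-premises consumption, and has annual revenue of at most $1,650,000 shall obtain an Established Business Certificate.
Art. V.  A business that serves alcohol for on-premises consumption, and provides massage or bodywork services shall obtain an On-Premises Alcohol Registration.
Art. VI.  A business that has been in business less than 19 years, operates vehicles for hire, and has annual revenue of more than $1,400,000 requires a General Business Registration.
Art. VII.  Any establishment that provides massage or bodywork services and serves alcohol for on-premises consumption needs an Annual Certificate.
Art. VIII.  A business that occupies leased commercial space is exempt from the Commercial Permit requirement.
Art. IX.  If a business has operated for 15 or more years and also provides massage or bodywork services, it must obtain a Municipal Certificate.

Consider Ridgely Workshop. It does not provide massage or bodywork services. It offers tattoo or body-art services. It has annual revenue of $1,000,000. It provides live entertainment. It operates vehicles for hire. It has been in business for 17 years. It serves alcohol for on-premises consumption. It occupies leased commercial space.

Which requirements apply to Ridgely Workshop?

Municipal Authorization

Art. I. revenue $1,000,000 > $900,000; offers tattoo or body-art services → Municipal Authorization required.
Art. II. revenue $1,000,000 ≤ $1,025,000; years in business 17 ≥ 5 → Commercial Permit required.
Art. III. does not provide massage or bodywork services; occupies leased commercial space → Massage Establishment Permit not required.
Art. IV. years in business 17 ≤ 27; serves alcohol for on-premises consumption; revenue $1,000,000 ≤ $1,650,000 → Established Business Certificate not required.
Art. V. serves alcohol for on-premises consumption; does not provide massage or bodywork services → On-Premises Alcohol Registration not required.
Art. VI. years in business 17 < 19; operates vehicles for hire; revenue $1,000,000 ≤ $1,400,000 → General Business Registration not required.
Art. VII. does not provide massage or bodywork services; serves alcohol for on-premises consumption → Annual Certificate not required.
Art. VIII. occupies leased commercial space → exempt from Commercial Permit.
Art. IX. years in business 17 ≥ 15; does not provide massage or bodywork services → Municipal Certificate not required.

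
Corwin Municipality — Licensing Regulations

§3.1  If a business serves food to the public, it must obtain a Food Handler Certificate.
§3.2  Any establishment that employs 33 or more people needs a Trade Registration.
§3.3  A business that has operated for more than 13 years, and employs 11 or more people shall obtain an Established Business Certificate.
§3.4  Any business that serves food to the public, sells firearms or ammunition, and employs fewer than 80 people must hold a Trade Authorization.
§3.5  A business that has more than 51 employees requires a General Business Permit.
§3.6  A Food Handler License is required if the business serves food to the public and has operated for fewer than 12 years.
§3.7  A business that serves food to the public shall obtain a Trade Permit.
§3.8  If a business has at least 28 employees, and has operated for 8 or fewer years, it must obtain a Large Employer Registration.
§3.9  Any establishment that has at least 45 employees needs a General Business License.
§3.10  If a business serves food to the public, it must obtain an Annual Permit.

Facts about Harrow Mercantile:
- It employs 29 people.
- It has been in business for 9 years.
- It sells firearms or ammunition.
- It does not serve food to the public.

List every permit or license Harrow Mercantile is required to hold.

§3.1 does not serve food to the public → Food Handler Certificate not required.
§3.2 employees 29 < 33 → Trade Registration not required.
§3.3 years in business 9 ≤ 13; employees 29 ≥ 11 → Established Business Certificate not required.
§3.4 does not serve food to the public; sells firearms or ammunition; employees 29 < 80 → Trade Authorization not required.
§3.5 employees 29 ≤ 51 → General Business Permit not required.
§3.6 does not serve food to the public; years in business 9 < 12 → Food Handler License not required.
§3.7 does not serve food to the public → Trade Permit not required.
§3.8 employees 29 ≥ 28; years in business 9 > 8 → Large Employer Registration not required.
§3.9 employees 29 < 45 → General Business License not required.
§3.10 does not serve food to the public → Annual Permit not required.

None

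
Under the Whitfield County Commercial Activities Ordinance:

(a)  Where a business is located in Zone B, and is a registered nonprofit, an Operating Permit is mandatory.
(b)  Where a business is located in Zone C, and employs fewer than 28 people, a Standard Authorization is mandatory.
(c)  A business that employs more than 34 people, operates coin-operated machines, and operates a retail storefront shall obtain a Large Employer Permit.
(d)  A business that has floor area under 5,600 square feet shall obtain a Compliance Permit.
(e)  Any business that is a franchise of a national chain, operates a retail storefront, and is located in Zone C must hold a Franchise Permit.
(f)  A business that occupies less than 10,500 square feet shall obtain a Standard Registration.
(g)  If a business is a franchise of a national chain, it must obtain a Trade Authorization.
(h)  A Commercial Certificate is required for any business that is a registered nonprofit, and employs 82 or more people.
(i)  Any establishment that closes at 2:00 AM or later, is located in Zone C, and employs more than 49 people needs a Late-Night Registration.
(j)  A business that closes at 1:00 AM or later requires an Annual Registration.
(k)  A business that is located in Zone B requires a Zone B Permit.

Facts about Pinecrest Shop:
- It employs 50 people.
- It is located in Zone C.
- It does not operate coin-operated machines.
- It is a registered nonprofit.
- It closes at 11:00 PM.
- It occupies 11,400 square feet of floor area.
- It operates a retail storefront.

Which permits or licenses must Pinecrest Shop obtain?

None

(a) is located in Zone C (not: is located in Zone B); is a registered nonprofit → Operating Permit not required.
(b) is located in Zone C; employees 50 ≥ 28 → Standard Authorization not required.
(c) employees 50 > 34; does not operate coin-operated machines; operates a retail storefront → Large Employer Permit not required.
(d) floor area 11,400 square feet ≥ 5,600 square feet → Compliance Permit not required.
(e) is a registered nonprofit (not: is a franchise of a national chain); operates a retail storefront; is located in Zone C → Franchise Permit not required.
(f) floor area 11,400 square feet ≥ 10,500 square feet → Standard Registration not required.
(g) is a registered nonprofit (not: is a franchise of a national chain) → Trade Authorization not required.
(h) is a registered nonprofit; employees 50 < 82 → Commercial Certificate not required.
(i) closes 11:00 PM, at/before 2:00 AM; is located in Zone C; employees 50 > 49 → Late-Night Registration not required.
(j) closes 11:00 PM, at/before 1:00 AM → Annual Registration not required.
(k) is located in Zone C (not: is located in Zone B) → Zone B Permit not required.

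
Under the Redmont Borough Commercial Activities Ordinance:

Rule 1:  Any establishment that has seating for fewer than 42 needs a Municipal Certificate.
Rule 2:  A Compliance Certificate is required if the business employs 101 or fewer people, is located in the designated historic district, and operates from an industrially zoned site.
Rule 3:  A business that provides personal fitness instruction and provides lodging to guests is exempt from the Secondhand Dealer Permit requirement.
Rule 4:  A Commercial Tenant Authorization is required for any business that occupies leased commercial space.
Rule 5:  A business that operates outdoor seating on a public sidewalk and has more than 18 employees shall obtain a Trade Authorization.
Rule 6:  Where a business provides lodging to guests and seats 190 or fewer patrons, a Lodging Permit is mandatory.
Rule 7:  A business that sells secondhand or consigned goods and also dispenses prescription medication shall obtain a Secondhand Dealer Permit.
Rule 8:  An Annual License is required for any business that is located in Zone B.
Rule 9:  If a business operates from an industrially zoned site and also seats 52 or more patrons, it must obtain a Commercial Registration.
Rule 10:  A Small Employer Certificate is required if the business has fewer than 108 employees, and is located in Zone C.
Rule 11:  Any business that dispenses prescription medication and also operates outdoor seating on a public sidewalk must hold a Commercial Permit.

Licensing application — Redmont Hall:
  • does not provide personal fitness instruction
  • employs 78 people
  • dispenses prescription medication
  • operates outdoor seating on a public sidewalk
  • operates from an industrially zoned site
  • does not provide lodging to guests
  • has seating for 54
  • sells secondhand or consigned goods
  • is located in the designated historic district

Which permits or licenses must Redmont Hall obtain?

Rule 1: seating 54 ≥ 42 → Municipal Certificate not required.
Rule 2: employees 78 ≤ 101; is located in the designated historic district; operates from an industrially zoned site → Compliance Certificate required.
Rule 3: does not provide personal fitness instruction; does not provide lodging to guests → Secondhand Dealer Permit exemption does not apply.
Rule 4: operates from an industrially zoned site (not: occupies leased commercial space) → Commercial Tenant Authorization not required.
Rule 5: operates outdoor seating on a public sidewalk; employees 78 > 18 → Trade Authorization required.
Rule 6: does not provide lodging to guests; seating 54 ≤ 190 → Lodging Permit not required.
Rule 7: sells secondhand or consigned goods; dispenses prescription medication → Secondhand Dealer Permit required.
Rule 8: is located in the designated historic district (not: is located in Zone B) → Annual License not required.
Rule 9: operates from an industrially zoned site; seating 54 ≥ 52 → Commercial Registration required.
Rule 10: employees 78 < 108; is located in the designated historic district (not: is located in Zone C) → Small Employer Certificate not required.
Rule 11: dispenses prescription medication; operates outdoor seating on a public sidewalk → Commercial Permit required.

Commercial Permit, Commercial Registration, Compliance Certificate, Secondhand Dealer Permit, Trade Authorization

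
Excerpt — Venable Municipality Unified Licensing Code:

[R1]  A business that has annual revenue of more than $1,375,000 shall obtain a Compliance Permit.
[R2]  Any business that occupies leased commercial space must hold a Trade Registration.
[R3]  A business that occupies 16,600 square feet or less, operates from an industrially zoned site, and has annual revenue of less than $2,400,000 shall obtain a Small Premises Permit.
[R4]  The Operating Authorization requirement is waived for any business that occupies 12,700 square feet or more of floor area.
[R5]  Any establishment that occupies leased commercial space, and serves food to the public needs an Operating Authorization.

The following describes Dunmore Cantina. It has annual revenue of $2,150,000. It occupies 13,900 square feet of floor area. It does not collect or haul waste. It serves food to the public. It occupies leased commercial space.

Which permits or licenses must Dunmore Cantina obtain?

[R1] revenue $2,150,000 > $1,375,000 → Compliance Permit required.
[R2] occupies leased commercial space → Trade Registration required.
[R3] floor area 13,900 square feet ≤ 16,600 square feet; occupies leased commercial space (not: operates from an industrially zoned site); revenue $2,150,000 < $2,400,000 → Small Premises Permit not required.
[R4] floor area 13,900 square feet ≥ 12,700 square feet → exempt from Operating Authorization.
[R5] occupies leased commercial space; serves food to the public → Operating Authorization required.

Compliance Permit, Trade Registration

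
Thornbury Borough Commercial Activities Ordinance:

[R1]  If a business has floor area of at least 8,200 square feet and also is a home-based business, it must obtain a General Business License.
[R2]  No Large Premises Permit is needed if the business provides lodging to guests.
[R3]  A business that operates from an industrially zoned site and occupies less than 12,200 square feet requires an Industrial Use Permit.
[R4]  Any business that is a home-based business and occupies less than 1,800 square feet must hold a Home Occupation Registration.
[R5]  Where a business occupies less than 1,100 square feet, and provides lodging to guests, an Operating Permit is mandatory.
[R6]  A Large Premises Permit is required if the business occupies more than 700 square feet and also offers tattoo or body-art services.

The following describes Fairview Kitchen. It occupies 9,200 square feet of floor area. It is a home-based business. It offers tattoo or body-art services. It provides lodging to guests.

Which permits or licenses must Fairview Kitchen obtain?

General Business License

[R1] floor area 9,200 square feet ≥ 8,200 square feet; is a home-based business → General Business License required.
[R2] provides lodging to guests → exempt from Large Premises Permit.
[R3] is a home-based business (not: operates from an industrially zoned site); floor area 9,200 square feet < 12,200 square feet → Industrial Use Permit not required.
[R4] is a home-based business; floor area 9,200 square feet ≥ 1,800 square feet → Home Occupation Registration not required.
[R5] floor area 9,200 square feet ≥ 1,100 square feet; provides lodging to guests → Operating Permit not required.
[R6] floor area 9,200 square feet > 700 square feet; offers tattoo or body-art services → Large Premises Permit required.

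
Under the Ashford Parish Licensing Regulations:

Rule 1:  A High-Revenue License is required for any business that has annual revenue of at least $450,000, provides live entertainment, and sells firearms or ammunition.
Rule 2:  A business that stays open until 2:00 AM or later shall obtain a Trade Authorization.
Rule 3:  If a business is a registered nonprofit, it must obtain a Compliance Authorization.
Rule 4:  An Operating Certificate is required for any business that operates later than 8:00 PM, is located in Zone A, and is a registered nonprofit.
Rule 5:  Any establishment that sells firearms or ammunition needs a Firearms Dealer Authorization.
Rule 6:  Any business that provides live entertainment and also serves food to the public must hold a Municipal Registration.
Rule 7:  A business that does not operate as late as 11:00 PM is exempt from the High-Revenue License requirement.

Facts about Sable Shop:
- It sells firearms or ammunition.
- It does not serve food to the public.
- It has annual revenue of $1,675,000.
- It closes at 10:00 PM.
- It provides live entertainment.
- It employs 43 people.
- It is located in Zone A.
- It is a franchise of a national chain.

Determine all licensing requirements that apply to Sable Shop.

Firearms Dealer Authorization

Rule 1: revenue $1,675,000 ≥ $450,000; provides live entertainment; sells firearms or ammunition → High-Revenue License required.
Rule 2: closes 10:00 PM, at/before 2:00 AM → Trade Authorization not required.
Rule 3: is a franchise of a national chain (not: is a registered nonprofit) → Compliance Authorization not required.
Rule 4: closes 10:00 PM, after 8:00 PM; is located in Zone A; is a franchise of a national chain (not: is a registered nonprofit) → Operating Certificate not required.
Rule 5: sells firearms or ammunition → Firearms Dealer Authorization required.
Rule 6: provides live entertainment; does not serve food to the public → Municipal Registration not required.
Rule 7: closes 10:00 PM, at/before 11:00 PM → exempt from High-Revenue License.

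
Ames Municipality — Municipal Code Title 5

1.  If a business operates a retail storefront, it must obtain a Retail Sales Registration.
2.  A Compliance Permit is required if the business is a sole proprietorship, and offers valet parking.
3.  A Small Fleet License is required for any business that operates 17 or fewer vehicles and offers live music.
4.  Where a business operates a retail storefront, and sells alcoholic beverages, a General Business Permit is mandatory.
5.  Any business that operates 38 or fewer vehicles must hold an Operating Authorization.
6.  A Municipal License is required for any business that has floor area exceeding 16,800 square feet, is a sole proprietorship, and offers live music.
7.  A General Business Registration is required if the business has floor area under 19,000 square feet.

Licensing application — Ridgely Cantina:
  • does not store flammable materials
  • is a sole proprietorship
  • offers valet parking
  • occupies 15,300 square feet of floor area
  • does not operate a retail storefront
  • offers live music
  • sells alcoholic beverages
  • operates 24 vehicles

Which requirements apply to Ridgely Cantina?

Compliance Permit, General Business Registration, Operating Authorization

1. does not operate a retail storefront → Retail Sales Registration not required.
2. is a sole proprietorship; offers valet parking → Compliance Permit required.
3. vehicles 24 > 17; offers live music → Small Fleet License not required.
4. does not operate a retail storefront; sells alcoholic beverages → General Business Permit not required.
5. vehicles 24 ≤ 38 → Operating Authorization required.
6. floor area 15,300 square feet ≤ 16,800 square feet; is a sole proprietorship; offers live music → Municipal License not required.
7. floor area 15,300 square feet < 19,000 square feet → General Business Registration required.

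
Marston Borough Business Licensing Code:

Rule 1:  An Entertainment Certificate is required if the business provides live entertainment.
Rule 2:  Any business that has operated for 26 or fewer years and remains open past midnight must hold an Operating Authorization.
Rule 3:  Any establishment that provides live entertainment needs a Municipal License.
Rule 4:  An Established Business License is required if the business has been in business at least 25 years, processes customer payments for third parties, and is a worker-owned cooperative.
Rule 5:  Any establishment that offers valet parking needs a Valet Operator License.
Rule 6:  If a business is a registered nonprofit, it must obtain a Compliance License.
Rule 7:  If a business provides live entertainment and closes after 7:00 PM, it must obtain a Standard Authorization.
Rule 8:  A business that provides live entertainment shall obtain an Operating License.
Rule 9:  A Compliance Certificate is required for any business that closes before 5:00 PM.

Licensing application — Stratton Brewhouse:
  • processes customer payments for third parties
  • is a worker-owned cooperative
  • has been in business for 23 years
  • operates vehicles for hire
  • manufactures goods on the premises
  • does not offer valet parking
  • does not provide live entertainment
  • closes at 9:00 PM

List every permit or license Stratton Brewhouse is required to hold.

Rule 1: does not provide live entertainment → Entertainment Certificate not required.
Rule 2: years in business 23 ≤ 26; closes 9:00 PM, at/before midnight → Operating Authorization not required.
Rule 3: does not provide live entertainment → Municipal License not required.
Rule 4: years in business 23 < 25; processes customer payments for third parties; is a worker-owned cooperative → Established Business License not required.
Rule 5: does not offer valet parking → Valet Operator License not required.
Rule 6: is a worker-owned cooperative (not: is a registered nonprofit) → Compliance License not required.
Rule 7: does not provide live entertainment; closes 9:00 PM, after 7:00 PM → Standard Authorization not required.
Rule 8: does not provide live entertainment → Operating License not required.
Rule 9: closes 9:00 PM, after 5:00 PM → Compliance Certificate not required.

None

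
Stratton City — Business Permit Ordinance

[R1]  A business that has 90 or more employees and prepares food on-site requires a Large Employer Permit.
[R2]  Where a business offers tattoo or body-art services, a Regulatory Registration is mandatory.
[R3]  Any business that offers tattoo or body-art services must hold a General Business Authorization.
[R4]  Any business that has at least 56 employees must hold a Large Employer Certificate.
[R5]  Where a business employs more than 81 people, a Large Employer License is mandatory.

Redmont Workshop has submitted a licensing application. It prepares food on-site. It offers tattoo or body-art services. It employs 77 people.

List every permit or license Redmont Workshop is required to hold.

[R1] employees 77 < 90; prepares food on-site → Large Employer Permit not required.
[R2] offers tattoo or body-art services → Regulatory Registration required.
[R3] offers tattoo or body-art services → General Business Authorization required.
[R4] employees 77 ≥ 56 → Large Employer Certificate required.
[R5] employees 77 ≤ 81 → Large Employer License not required.

General Business Authorization, Large Employer Certificate, Regulatory Registration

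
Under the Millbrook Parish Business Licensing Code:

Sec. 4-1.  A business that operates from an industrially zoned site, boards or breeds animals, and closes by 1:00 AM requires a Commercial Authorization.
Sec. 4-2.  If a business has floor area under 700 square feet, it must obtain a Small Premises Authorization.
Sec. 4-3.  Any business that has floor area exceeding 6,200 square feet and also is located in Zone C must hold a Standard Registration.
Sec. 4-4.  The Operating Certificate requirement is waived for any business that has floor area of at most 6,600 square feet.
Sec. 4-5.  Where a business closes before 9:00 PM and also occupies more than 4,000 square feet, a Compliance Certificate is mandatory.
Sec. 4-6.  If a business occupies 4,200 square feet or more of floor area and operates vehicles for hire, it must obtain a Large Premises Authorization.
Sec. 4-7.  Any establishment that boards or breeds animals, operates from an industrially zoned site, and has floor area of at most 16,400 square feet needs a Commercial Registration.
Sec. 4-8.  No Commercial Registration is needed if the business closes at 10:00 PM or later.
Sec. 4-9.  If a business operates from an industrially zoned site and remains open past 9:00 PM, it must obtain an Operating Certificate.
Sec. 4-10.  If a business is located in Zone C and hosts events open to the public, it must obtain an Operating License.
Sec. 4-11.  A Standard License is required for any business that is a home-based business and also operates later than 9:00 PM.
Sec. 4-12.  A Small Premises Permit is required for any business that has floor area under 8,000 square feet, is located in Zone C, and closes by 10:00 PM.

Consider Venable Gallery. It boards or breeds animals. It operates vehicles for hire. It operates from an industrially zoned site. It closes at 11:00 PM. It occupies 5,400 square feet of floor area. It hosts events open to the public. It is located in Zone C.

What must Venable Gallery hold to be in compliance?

Commercial Authorization, Large Premises Authorization, Operating License

Sec. 4-1. operates from an industrially zoned site; boards or breeds animals; closes 11:00 PM, at/before 1:00 AM → Commercial Authorization required.
Sec. 4-2. floor area 5,400 square feet ≥ 700 square feet → Small Premises Authorization not required.
Sec. 4-3. floor area 5,400 square feet ≤ 6,200 square feet; is located in Zone C → Standard Registration not required.
Sec. 4-4. floor area 5,400 square feet ≤ 6,600 square feet → exempt from Operating Certificate.
Sec. 4-5. closes 11:00 PM, after 9:00 PM; floor area 5,400 square feet > 4,000 square feet → Compliance Certificate not required.
Sec. 4-6. floor area 5,400 square feet ≥ 4,200 square feet; operates vehicles for hire → Large Premises Authorization required.
Sec. 4-7. boards or breeds animals; operates from an industrially zoned site; floor area 5,400 square feet ≤ 16,400 square feet → Commercial Registration required.
Sec. 4-8. closes 11:00 PM, after 10:00 PM → exempt from Commercial Registration.
Sec. 4-9. operates from an industrially zoned site; closes 11:00 PM, after 9:00 PM → Operating Certificate required.
Sec. 4-10. is located in Zone C; hosts events open to the public → Operating License required.
Sec. 4-11. operates from an industrially zoned site (not: is a home-based business); closes 11:00 PM, after 9:00 PM → Standard License not required.
Sec. 4-12. floor area 5,400 square feet < 8,000 square feet; is located in Zone C; closes 11:00 PM, after 10:00 PM → Small Premises Permit not required.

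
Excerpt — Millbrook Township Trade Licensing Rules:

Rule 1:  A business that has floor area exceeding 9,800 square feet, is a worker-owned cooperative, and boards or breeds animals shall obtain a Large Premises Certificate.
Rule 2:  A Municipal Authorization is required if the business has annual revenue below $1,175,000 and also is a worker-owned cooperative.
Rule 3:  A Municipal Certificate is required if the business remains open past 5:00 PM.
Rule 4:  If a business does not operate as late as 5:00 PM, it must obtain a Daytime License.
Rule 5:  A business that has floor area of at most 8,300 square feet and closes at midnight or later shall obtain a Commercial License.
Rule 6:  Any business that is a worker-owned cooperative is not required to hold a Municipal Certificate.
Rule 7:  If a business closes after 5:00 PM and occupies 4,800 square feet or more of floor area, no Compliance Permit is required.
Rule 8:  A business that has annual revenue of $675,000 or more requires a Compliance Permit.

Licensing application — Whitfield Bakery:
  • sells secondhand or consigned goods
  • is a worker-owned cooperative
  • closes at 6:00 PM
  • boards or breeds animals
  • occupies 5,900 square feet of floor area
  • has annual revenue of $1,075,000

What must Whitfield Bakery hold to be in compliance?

Rule 1: floor area 5,900 square feet ≤ 9,800 square feet; is a worker-owned cooperative; boards or breeds animals → Large Premises Certificate not required.
Rule 2: revenue $1,075,000 < $1,175,000; is a worker-owned cooperative → Municipal Authorization required.
Rule 3: closes 6:00 PM, after 5:00 PM → Municipal Certificate required.
Rule 4: closes 6:00 PM, after 5:00 PM → Daytime License not required.
Rule 5: floor area 5,900 square feet ≤ 8,300 square feet; closes 6:00 PM, at/before midnight → Commercial License not required.
Rule 6: is a worker-owned cooperative → exempt from Municipal Certificate.
Rule 7: closes 6:00 PM, after 5:00 PM; floor area 5,900 square feet ≥ 4,800 square feet → exempt from Compliance Permit.
Rule 8: revenue $1,075,000 ≥ $675,000 → Compliance Permit required.

Municipal Authorization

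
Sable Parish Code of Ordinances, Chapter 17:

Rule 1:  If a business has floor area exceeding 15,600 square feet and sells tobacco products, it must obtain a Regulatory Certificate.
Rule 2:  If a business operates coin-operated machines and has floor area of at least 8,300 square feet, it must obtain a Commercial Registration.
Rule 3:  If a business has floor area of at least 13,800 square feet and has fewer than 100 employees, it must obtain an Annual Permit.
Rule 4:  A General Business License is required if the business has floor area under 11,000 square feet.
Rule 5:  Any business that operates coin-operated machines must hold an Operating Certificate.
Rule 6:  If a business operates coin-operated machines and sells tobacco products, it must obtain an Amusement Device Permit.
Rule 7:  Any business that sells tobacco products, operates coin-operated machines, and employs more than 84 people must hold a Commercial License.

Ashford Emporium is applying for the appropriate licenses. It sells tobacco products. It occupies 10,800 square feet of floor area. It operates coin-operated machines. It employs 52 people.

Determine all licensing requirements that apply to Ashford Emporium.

Amusement Device Permit, Commercial Registration, General Business License, Operating Certificate

Rule 1: floor area 10,800 square feet ≤ 15,600 square feet; sells tobacco products → Regulatory Certificate not required.
Rule 2: operates coin-operated machines; floor area 10,800 square feet ≥ 8,300 square feet → Commercial Registration required.
Rule 3: floor area 10,800 square feet < 13,800 square feet; employees 52 < 100 → Annual Permit not required.
Rule 4: floor area 10,800 square feet < 11,000 square feet → General Business License required.
Rule 5: operates coin-operated machines → Operating Certificate required.
Rule 6: operates coin-operated machines; sells tobacco products → Amusement Device Permit required.
Rule 7: sells tobacco products; operates coin-operated machines; employees 52 ≤ 84 → Commercial License not required.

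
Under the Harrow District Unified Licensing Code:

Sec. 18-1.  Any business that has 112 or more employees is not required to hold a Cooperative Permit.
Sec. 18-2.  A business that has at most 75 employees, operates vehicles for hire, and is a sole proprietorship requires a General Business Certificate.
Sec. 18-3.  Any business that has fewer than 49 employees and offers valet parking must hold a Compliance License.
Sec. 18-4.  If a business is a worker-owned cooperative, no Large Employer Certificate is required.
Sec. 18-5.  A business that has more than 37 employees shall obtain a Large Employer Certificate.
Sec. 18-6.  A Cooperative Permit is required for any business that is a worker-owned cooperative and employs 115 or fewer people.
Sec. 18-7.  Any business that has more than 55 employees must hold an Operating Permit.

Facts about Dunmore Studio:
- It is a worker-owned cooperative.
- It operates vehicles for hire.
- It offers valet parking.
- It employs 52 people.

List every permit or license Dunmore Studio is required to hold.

Cooperative Permit

Sec. 18-1. employees 52 < 112 → Cooperative Permit exemption does not apply.
Sec. 18-2. employees 52 ≤ 75; operates vehicles for hire; is a worker-owned cooperative (not: is a sole proprietorship) → General Business Certificate not required.
Sec. 18-3. employees 52 ≥ 49; offers valet parking → Compliance License not required.
Sec. 18-4. is a worker-owned cooperative → exempt from Large Employer Certificate.
Sec. 18-5. employees 52 > 37 → Large Employer Certificate required.
Sec. 18-6. is a worker-owned cooperative; employees 52 ≤ 115 → Cooperative Permit required.
Sec. 18-7. employees 52 ≤ 55 → Operating Permit not required.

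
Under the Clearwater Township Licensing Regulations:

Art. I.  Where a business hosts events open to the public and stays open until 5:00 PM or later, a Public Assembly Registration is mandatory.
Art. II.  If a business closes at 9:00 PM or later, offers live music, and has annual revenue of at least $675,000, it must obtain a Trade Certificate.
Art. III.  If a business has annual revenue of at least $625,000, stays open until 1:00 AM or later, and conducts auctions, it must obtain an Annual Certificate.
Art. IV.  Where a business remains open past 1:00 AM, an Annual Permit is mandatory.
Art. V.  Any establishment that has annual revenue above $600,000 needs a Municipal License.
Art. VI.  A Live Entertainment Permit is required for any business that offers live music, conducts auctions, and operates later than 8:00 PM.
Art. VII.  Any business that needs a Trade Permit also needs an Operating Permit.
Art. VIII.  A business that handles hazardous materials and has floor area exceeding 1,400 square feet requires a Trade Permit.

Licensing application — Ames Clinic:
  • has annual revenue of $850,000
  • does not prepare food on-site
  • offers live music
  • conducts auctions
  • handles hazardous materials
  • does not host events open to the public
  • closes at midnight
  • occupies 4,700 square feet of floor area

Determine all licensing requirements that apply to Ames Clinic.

Art. I. does not host events open to the public; closes midnight, after 5:00 PM → Public Assembly Registration not required.
Art. II. closes midnight, after 9:00 PM; offers live music; revenue $850,000 ≥ $675,000 → Trade Certificate required.
Art. III. revenue $850,000 ≥ $625,000; closes midnight, at/before 1:00 AM; conducts auctions → Annual Certificate not required.
Art. IV. closes midnight, at/before 1:00 AM → Annual Permit not required.
Art. V. revenue $850,000 > $600,000 → Municipal License required.
Art. VI. offers live music; conducts auctions; closes midnight, after 8:00 PM → Live Entertainment Permit required.
Art. VII. Trade Permit is required → Operating Permit also required.
Art. VIII. handles hazardous materials; floor area 4,700 square feet > 1,400 square feet → Trade Permit required.

Live Entertainment Permit, Municipal License, Operating Permit, Trade Certificate, Trade Permit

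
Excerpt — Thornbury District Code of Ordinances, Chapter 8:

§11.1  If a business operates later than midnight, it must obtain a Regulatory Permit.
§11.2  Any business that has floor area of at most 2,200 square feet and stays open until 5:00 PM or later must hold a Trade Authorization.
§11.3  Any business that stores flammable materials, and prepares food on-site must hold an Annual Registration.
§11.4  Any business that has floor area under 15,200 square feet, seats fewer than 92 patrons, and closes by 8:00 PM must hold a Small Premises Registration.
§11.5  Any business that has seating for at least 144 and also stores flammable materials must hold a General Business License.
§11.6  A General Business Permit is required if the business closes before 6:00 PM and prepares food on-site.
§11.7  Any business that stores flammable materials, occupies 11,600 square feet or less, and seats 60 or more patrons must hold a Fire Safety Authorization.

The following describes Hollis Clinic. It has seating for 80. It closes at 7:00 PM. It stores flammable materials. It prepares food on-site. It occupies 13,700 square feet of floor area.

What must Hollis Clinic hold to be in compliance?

Annual Registration, Small Premises Registration

§11.1 closes 7:00 PM, at/before midnight → Regulatory Permit not required.
§11.2 floor area 13,700 square feet > 2,200 square feet; closes 7:00 PM, after 5:00 PM → Trade Authorization not required.
§11.3 stores flammable materials; prepares food on-site → Annual Registration required.
§11.4 floor area 13,700 square feet < 15,200 square feet; seating 80 < 92; closes 7:00 PM, at/before 8:00 PM → Small Premises Registration required.
§11.5 seating 80 < 144; stores flammable materials → General Business License not required.
§11.6 closes 7:00 PM, after 6:00 PM; prepares food on-site → General Business Permit not required.
§11.7 stores flammable materials; floor area 13,700 square feet > 11,600 square feet; seating 80 ≥ 60 → Fire Safety Authorization not required.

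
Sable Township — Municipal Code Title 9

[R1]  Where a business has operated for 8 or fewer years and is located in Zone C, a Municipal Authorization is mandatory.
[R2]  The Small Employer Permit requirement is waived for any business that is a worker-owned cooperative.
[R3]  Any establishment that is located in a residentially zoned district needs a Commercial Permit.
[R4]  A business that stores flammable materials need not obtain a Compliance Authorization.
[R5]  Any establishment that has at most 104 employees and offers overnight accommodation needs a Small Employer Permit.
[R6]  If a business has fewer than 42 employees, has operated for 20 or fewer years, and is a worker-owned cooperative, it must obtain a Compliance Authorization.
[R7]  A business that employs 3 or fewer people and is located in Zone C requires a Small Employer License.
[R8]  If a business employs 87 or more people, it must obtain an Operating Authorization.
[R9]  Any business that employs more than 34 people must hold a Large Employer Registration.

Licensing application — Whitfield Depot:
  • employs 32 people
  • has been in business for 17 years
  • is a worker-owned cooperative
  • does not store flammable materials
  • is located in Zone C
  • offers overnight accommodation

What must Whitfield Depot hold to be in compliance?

[R1] years in business 17 > 8; is located in Zone C → Municipal Authorization not required.
[R2] is a worker-owned cooperative → exempt from Small Employer Permit.
[R3] is located in Zone C (not: is located in a residentially zoned district) → Commercial Permit not required.
[R4] does not store flammable materials → Compliance Authorization exemption does not apply.
[R5] employees 32 ≤ 104; offers overnight accommodation → Small Employer Permit required.
[R6] employees 32 < 42; years in business 17 ≤ 20; is a worker-owned cooperative → Compliance Authorization required.
[R7] employees 32 > 3; is located in Zone C → Small Employer License not required.
[R8] employees 32 < 87 → Operating Authorization not required.
[R9] employees 32 ≤ 34 → Large Employer Registration not required.

Compliance Authorization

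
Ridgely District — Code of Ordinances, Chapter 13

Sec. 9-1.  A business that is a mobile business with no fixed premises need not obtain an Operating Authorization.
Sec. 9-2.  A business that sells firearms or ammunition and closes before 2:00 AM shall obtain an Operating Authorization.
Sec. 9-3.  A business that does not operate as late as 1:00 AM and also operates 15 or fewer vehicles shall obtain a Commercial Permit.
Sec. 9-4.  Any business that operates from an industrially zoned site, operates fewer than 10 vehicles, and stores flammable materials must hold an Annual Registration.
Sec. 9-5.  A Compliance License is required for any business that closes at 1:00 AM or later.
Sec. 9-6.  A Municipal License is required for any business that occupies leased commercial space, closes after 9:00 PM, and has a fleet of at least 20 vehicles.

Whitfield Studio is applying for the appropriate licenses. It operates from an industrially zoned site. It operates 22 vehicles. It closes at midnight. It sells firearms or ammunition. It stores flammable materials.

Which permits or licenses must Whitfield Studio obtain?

Sec. 9-1. operates from an industrially zoned site (not: is a mobile business with no fixed premises) → Operating Authorization exemption does not apply.
Sec. 9-2. sells firearms or ammunition; closes midnight, at/before 2:00 AM → Operating Authorization required.
Sec. 9-3. closes midnight, at/before 1:00 AM; vehicles 22 > 15 → Commercial Permit not required.
Sec. 9-4. operates from an industrially zoned site; vehicles 22 ≥ 10; stores flammable materials → Annual Registration not required.
Sec. 9-5. closes midnight, at/before 1:00 AM → Compliance License not required.
Sec. 9-6. operates from an industrially zoned site (not: occupies leased commercial space); closes midnight, after 9:00 PM; vehicles 22 ≥ 20 → Municipal License not required.

Operating Authorization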